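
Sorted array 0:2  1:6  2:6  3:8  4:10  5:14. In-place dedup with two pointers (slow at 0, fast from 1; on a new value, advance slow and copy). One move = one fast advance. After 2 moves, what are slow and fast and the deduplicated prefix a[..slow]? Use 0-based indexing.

(s=0,f=1) a[fast]=6≠a[slow]=2 write a[1]=6 → slow++,fast++
(s=1,f=2) a[fast]=6=a[slow] dup → fast++

slow=1, fast=3, prefix=[2, 6]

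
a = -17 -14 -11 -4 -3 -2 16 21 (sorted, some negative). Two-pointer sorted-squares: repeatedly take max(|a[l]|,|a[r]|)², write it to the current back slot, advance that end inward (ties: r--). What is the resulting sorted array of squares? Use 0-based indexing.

[4, 9, 16, 121, 196, 256, 289, 441]

[0,7] |-17|<=|21| out[7]=441 → r--
[0,6] |-17|>|16| out[6]=289 → l++
[1,6] |-14|<=|16| out[5]=256 → r--
[1,5] |-14|>|-2| out[4]=196 → l++
[2,5] |-11|>|-2| out[3]=121 → l++
[3,5] |-4|>|-2| out[2]=16 → l++
[4,5] |-3|>|-2| out[1]=9 → l++
[5,5] |-2|<=|-2| out[0]=4 → r--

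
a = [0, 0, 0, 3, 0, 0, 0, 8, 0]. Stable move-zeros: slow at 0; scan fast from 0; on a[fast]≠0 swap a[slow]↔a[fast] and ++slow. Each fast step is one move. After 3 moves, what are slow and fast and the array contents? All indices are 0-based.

slow=0, fast=3, a=[0, 0, 0, 3, 0, 0, 0, 8, 0]

slow=0 fast=0: a[fast]=0, fast++
slow=0 fast=1: a[fast]=0, fast++
slow=0 fast=2: a[fast]=0, fast++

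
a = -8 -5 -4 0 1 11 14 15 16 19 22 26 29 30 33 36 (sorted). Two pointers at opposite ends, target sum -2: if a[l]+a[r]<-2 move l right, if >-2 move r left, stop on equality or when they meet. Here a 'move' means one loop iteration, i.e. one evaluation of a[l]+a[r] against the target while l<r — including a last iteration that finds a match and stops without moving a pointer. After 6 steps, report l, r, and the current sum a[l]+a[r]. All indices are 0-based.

l=0, r=9, sum=11

l=0 r=15: -8+36=28 >-2, r--
l=0 r=14: -8+33=25 >-2, r--
l=0 r=13: -8+30=22 >-2, r--
l=0 r=12: -8+29=21 >-2, r--
l=0 r=11: -8+26=18 >-2, r--
l=0 r=10: -8+22=14 >-2, r--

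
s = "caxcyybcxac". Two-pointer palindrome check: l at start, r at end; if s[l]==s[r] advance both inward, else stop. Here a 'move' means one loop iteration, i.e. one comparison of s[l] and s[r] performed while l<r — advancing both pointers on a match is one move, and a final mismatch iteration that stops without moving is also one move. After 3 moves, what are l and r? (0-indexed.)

l=0 r=10: 'c'=='c', l++,r--
l=1 r=9: 'a'=='a', l++,r--
l=2 r=8: 'x'=='x', l++,r--

l=3, r=7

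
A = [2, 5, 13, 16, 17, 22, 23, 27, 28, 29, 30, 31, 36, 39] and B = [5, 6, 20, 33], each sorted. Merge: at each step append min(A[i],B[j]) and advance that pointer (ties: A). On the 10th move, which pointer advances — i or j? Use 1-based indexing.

i

[i=1,j=1] A[i]=2<=B[j]=5 take 2 → i++
[i=2,j=1] A[i]=5<=B[j]=5 take 5 → i++
[i=3,j=1] A[i]=13>B[j]=5 take 5 → j++
[i=3,j=2] A[i]=13>B[j]=6 take 6 → j++
[i=3,j=3] A[i]=13<=B[j]=20 take 13 → i++
[i=4,j=3] A[i]=16<=B[j]=20 take 16 → i++
[i=5,j=3] A[i]=17<=B[j]=20 take 17 → i++
[i=6,j=3] A[i]=22>B[j]=20 take 20 → j++
[i=6,j=4] A[i]=22<=B[j]=33 take 22 → i++
[i=7,j=4] A[i]=23<=B[j]=33 take 23 → i++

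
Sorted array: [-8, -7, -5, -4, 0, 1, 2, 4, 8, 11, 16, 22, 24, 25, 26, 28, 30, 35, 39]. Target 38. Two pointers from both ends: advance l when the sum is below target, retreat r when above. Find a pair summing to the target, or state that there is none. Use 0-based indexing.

l=0 r=18: -8+39=31 <38, l++
l=1 r=18: -7+39=32 <38, l++
l=2 r=18: -5+39=34 <38, l++
l=3 r=18: -4+39=35 <38, l++
l=4 r=18: 0+39=39 >38, r--
l=4 r=17: 0+35=35 <38, l++
l=5 r=17: 1+35=36 <38, l++
l=6 r=17: 2+35=37 <38, l++
l=7 r=17: 4+35=39 >38, r--
l=7 r=16: 4+30=34 <38, l++
l=8 r=16: 8+30=38, found

(8, 30)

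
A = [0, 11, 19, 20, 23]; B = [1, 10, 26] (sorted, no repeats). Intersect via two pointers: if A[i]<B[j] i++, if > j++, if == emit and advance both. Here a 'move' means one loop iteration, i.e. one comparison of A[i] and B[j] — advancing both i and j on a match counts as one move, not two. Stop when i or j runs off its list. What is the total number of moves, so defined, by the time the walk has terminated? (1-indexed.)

[i=1,j=1] 0<1 → i++
[i=2,j=1] 11>1 → j++
[i=2,j=2] 11>10 → j++
[i=2,j=3] 11<26 → i++
[i=3,j=3] 19<26 → i++
[i=4,j=3] 20<26 → i++
[i=5,j=3] 23<26 → i++

7 moves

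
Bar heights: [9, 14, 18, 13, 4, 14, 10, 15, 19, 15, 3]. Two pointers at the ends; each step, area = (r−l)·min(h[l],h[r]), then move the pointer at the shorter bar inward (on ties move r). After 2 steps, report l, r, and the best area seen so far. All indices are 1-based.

[1,11] min(9,3)*10=30 best=30 * → r--
[1,10] min(9,15)*9=81 best=81 * → l++

l=2, r=10, best area=81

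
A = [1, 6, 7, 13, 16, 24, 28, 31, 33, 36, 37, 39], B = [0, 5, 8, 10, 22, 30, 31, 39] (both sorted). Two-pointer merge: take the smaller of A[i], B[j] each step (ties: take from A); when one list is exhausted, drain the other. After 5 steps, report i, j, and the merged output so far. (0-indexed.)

i=3, j=2, merged so far=[0, 1, 5, 6, 7]

[i=0,j=0] A[i]=1>B[j]=0 take 0 → j++
[i=0,j=1] A[i]=1<=B[j]=5 take 1 → i++
[i=1,j=1] A[i]=6>B[j]=5 take 5 → j++
[i=1,j=2] A[i]=6<=B[j]=8 take 6 → i++
[i=2,j=2] A[i]=7<=B[j]=8 take 7 → i++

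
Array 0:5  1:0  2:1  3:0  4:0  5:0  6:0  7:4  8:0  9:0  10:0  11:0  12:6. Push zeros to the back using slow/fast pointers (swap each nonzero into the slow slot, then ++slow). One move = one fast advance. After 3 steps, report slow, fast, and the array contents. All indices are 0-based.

slow=2, fast=3, a=[5, 1, 0, 0, 0, 0, 0, 4, 0, 0, 0, 0, 6]

slow=0 fast=0: a[fast]=5≠0 swap→a[0]=5, slow++,fast++
slow=1 fast=1: a[fast]=0, fast++
slow=1 fast=2: a[fast]=1≠0 swap→a[1]=1, slow++,fast++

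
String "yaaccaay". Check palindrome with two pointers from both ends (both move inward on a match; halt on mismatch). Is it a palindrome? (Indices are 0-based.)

l=0 r=7: 'y'=='y', l++,r--
l=1 r=6: 'a'=='a', l++,r--
l=2 r=5: 'a'=='a', l++,r--
l=3 r=4: 'c'=='c', l++,r--

palindrome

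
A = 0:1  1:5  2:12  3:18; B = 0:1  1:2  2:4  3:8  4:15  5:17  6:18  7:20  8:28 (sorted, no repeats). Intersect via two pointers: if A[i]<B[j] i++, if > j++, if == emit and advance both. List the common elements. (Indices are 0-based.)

intersection = [1, 18]

[i=0,j=0] 1==1 emit → i++,j++
[i=1,j=1] 5>2 → j++
[i=1,j=2] 5>4 → j++
[i=1,j=3] 5<8 → i++
[i=2,j=3] 12>8 → j++
[i=2,j=4] 12<15 → i++
[i=3,j=4] 18>15 → j++
[i=3,j=5] 18>17 → j++
[i=3,j=6] 18==18 emit → i++,j++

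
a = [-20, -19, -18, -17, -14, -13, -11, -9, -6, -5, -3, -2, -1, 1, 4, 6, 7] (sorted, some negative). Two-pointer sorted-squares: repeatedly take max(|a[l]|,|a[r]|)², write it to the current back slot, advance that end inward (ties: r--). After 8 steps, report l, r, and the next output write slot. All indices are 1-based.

l=1 r=17: |-20|>|7| out[17]=400, l++
l=2 r=17: |-19|>|7| out[16]=361, l++
l=3 r=17: |-18|>|7| out[15]=324, l++
l=4 r=17: |-17|>|7| out[14]=289, l++
l=5 r=17: |-14|>|7| out[13]=196, l++
l=6 r=17: |-13|>|7| out[12]=169, l++
l=7 r=17: |-11|>|7| out[11]=121, l++
l=8 r=17: |-9|>|7| out[10]=81, l++

l=9, r=17, next write slot=9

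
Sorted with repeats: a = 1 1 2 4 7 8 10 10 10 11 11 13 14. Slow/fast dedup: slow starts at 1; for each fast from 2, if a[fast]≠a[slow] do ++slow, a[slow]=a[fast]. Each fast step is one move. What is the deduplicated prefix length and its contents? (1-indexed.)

slow=1 fast=2: a[fast]=1=a[slow] dup, fast++
slow=1 fast=3: a[fast]=2≠a[slow]=1 write a[2]=2, slow++,fast++
slow=2 fast=4: a[fast]=4≠a[slow]=2 write a[3]=4, slow++,fast++
slow=3 fast=5: a[fast]=7≠a[slow]=4 write a[4]=7, slow++,fast++
slow=4 fast=6: a[fast]=8≠a[slow]=7 write a[5]=8, slow++,fast++
slow=5 fast=7: a[fast]=10≠a[slow]=8 write a[6]=10, slow++,fast++
slow=6 fast=8: a[fast]=10=a[slow] dup, fast++
slow=6 fast=9: a[fast]=10=a[slow] dup, fast++
slow=6 fast=10: a[fast]=11≠a[slow]=10 write a[7]=11, slow++,fast++
slow=7 fast=11: a[fast]=11=a[slow] dup, fast++
slow=7 fast=12: a[fast]=13≠a[slow]=11 write a[8]=13, slow++,fast++
slow=8 fast=13: a[fast]=14≠a[slow]=13 write a[9]=14, slow++,fast++

length 9; prefix = [1, 2, 4, 7, 8, 10, 11, 13, 14]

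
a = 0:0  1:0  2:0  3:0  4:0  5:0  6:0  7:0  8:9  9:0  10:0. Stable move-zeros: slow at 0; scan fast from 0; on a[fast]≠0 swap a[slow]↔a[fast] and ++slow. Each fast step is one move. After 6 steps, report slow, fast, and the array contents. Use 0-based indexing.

slow=0, fast=6, a=[0, 0, 0, 0, 0, 0, 0, 0, 9, 0, 0]

(s=0,f=0) a[fast]=0 → fast++
(s=0,f=1) a[fast]=0 → fast++
(s=0,f=2) a[fast]=0 → fast++
(s=0,f=3) a[fast]=0 → fast++
(s=0,f=4) a[fast]=0 → fast++
(s=0,f=5) a[fast]=0 → fast++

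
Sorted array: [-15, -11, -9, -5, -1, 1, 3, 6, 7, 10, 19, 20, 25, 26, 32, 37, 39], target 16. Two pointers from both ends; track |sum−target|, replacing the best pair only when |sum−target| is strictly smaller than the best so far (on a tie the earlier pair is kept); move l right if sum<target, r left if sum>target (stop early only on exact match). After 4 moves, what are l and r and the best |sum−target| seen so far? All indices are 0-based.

[0,16] -15+39=24 d=8 * → r--
[0,15] -15+37=22 d=6 * → r--
[0,14] -15+32=17 d=1 * → r--
[0,13] -15+26=11 d=5 → l++

l=1, r=13, best |Δ|=1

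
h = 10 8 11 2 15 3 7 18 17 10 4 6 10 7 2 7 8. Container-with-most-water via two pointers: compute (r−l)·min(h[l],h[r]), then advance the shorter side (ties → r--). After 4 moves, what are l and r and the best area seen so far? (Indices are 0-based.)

l=0, r=12, best area=128

[0,16] min(10,8)*16=128 best=128 * → r--
[0,15] min(10,7)*15=105 best=128 → r--
[0,14] min(10,2)*14=28 best=128 → r--
[0,13] min(10,7)*13=91 best=128 → r--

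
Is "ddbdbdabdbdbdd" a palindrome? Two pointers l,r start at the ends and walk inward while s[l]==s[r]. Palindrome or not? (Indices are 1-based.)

not a palindrome (mismatch at 7,8)

[1,14] 'd'=='d' → l++,r--
[2,13] 'd'=='d' → l++,r--
[3,12] 'b'=='b' → l++,r--
[4,11] 'd'=='d' → l++,r--
[5,10] 'b'=='b' → l++,r--
[6,9] 'd'=='d' → l++,r--
[7,8] 'a'!='b' → stop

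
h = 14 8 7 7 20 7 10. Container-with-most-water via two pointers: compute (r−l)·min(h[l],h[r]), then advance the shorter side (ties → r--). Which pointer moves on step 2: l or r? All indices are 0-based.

l=0 r=6: min(14,10)*6=60 best=60 *, r--
l=0 r=5: min(14,7)*5=35 best=60, r--

r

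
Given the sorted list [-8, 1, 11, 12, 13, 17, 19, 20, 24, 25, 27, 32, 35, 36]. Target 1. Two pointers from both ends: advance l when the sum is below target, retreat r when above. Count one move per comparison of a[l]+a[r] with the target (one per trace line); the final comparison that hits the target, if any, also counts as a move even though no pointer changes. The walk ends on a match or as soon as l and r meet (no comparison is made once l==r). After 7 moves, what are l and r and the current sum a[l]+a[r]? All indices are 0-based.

l=0, r=6, sum=11

l=0 r=13: -8+36=28 >1, r--
l=0 r=12: -8+35=27 >1, r--
l=0 r=11: -8+32=24 >1, r--
l=0 r=10: -8+27=19 >1, r--
l=0 r=9: -8+25=17 >1, r--
l=0 r=8: -8+24=16 >1, r--
l=0 r=7: -8+20=12 >1, r--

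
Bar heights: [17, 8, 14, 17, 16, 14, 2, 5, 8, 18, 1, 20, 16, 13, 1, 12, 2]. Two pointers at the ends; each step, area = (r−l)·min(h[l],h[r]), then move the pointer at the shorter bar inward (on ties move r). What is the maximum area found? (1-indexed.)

[1,17] min(17,2)*16=32 best=32 * → r--
[1,16] min(17,12)*15=180 best=180 * → r--
[1,15] min(17,1)*14=14 best=180 → r--
[1,14] min(17,13)*13=169 best=180 → r--
[1,13] min(17,16)*12=192 best=192 * → r--
[1,12] min(17,20)*11=187 best=192 → l++
[2,12] min(8,20)*10=80 best=192 → l++
[3,12] min(14,20)*9=126 best=192 → l++
[4,12] min(17,20)*8=136 best=192 → l++
[5,12] min(16,20)*7=112 best=192 → l++
[6,12] min(14,20)*6=84 best=192 → l++
[7,12] min(2,20)*5=10 best=192 → l++
[8,12] min(5,20)*4=20 best=192 → l++
[9,12] min(8,20)*3=24 best=192 → l++
[10,12] min(18,20)*2=36 best=192 → l++
[11,12] min(1,20)*1=1 best=192 → l++

max area = 192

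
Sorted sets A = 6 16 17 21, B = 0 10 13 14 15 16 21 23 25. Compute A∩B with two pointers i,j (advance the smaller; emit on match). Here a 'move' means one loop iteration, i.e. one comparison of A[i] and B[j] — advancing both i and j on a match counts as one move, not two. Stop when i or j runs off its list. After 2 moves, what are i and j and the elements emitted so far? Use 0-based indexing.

[i=0,j=0] 6>0 → j++
[i=0,j=1] 6<10 → i++

i=1, j=1, emitted=[]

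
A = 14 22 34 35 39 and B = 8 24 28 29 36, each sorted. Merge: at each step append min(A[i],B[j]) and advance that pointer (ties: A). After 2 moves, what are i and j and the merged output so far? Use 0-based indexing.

i=0 j=0: A[i]=14>B[j]=8 take 8, j++
i=0 j=1: A[i]=14<=B[j]=24 take 14, i++

i=1, j=1, merged so far=[8, 14]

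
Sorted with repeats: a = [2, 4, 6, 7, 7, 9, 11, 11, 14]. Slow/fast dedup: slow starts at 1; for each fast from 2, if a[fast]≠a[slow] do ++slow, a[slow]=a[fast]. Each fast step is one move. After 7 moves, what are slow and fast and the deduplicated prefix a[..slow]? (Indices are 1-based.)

(s=1,f=2) a[fast]=4≠a[slow]=2 write a[2]=4 → slow++,fast++
(s=2,f=3) a[fast]=6≠a[slow]=4 write a[3]=6 → slow++,fast++
(s=3,f=4) a[fast]=7≠a[slow]=6 write a[4]=7 → slow++,fast++
(s=4,f=5) a[fast]=7=a[slow] dup → fast++
(s=4,f=6) a[fast]=9≠a[slow]=7 write a[5]=9 → slow++,fast++
(s=5,f=7) a[fast]=11≠a[slow]=9 write a[6]=11 → slow++,fast++
(s=6,f=8) a[fast]=11=a[slow] dup → fast++

slow=6, fast=9, prefix=[2, 4, 6, 7, 9, 11]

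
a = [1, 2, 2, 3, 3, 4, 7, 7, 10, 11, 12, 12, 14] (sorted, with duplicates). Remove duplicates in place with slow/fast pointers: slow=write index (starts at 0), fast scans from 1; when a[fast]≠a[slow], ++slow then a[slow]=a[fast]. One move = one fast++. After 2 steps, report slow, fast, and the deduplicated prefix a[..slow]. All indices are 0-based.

slow=1, fast=3, prefix=[1, 2]

(s=0,f=1) a[fast]=2≠a[slow]=1 write a[1]=2 → slow++,fast++
(s=1,f=2) a[fast]=2=a[slow] dup → fast++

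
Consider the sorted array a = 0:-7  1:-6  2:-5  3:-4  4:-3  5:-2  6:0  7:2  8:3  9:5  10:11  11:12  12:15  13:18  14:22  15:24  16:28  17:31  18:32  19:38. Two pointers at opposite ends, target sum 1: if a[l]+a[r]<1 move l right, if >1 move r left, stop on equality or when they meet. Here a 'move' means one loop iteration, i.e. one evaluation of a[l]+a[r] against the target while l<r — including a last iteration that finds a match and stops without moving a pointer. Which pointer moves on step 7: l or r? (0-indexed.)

r

[0,19] -7+38=31 >1 → r--
[0,18] -7+32=25 >1 → r--
[0,17] -7+31=24 >1 → r--
[0,16] -7+28=21 >1 → r--
[0,15] -7+24=17 >1 → r--
[0,14] -7+22=15 >1 → r--
[0,13] -7+18=11 >1 → r--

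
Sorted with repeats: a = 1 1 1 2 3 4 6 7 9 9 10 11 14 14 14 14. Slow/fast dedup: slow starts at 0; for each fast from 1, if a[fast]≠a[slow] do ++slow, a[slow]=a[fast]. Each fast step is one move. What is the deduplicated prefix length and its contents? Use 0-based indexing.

(s=0,f=1) a[fast]=1=a[slow] dup → fast++
(s=0,f=2) a[fast]=1=a[slow] dup → fast++
(s=0,f=3) a[fast]=2≠a[slow]=1 write a[1]=2 → slow++,fast++
(s=1,f=4) a[fast]=3≠a[slow]=2 write a[2]=3 → slow++,fast++
(s=2,f=5) a[fast]=4≠a[slow]=3 write a[3]=4 → slow++,fast++
(s=3,f=6) a[fast]=6≠a[slow]=4 write a[4]=6 → slow++,fast++
(s=4,f=7) a[fast]=7≠a[slow]=6 write a[5]=7 → slow++,fast++
(s=5,f=8) a[fast]=9≠a[slow]=7 write a[6]=9 → slow++,fast++
(s=6,f=9) a[fast]=9=a[slow] dup → fast++
(s=6,f=10) a[fast]=10≠a[slow]=9 write a[7]=10 → slow++,fast++
(s=7,f=11) a[fast]=11≠a[slow]=10 write a[8]=11 → slow++,fast++
(s=8,f=12) a[fast]=14≠a[slow]=11 write a[9]=14 → slow++,fast++
(s=9,f=13) a[fast]=14=a[slow] dup → fast++
(s=9,f=14) a[fast]=14=a[slow] dup → fast++
(s=9,f=15) a[fast]=14=a[slow] dup → fast++

length 10; prefix = [1, 2, 3, 4, 6, 7, 9, 10, 11, 14]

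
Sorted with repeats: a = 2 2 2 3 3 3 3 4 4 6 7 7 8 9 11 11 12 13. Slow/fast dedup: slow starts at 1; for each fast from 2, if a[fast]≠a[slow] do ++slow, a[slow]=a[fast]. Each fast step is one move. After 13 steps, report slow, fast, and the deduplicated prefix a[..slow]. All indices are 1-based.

slow=7, fast=15, prefix=[2, 3, 4, 6, 7, 8, 9]

slow=1 fast=2: a[fast]=2=a[slow] dup, fast++
slow=1 fast=3: a[fast]=2=a[slow] dup, fast++
slow=1 fast=4: a[fast]=3≠a[slow]=2 write a[2]=3, slow++,fast++
slow=2 fast=5: a[fast]=3=a[slow] dup, fast++
slow=2 fast=6: a[fast]=3=a[slow] dup, fast++
slow=2 fast=7: a[fast]=3=a[slow] dup, fast++
slow=2 fast=8: a[fast]=4≠a[slow]=3 write a[3]=4, slow++,fast++
slow=3 fast=9: a[fast]=4=a[slow] dup, fast++
slow=3 fast=10: a[fast]=6≠a[slow]=4 write a[4]=6, slow++,fast++
slow=4 fast=11: a[fast]=7≠a[slow]=6 write a[5]=7, slow++,fast++
slow=5 fast=12: a[fast]=7=a[slow] dup, fast++
slow=5 fast=13: a[fast]=8≠a[slow]=7 write a[6]=8, slow++,fast++
slow=6 fast=14: a[fast]=9≠a[slow]=8 write a[7]=9, slow++,fast++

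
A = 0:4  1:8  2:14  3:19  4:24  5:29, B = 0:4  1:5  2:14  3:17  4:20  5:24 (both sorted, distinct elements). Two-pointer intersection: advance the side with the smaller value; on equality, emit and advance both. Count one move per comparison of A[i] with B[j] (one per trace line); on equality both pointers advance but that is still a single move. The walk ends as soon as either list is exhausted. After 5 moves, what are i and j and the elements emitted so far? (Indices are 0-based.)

i=3, j=4, emitted=[4, 14]

[i=0,j=0] 4==4 emit → i++,j++
[i=1,j=1] 8>5 → j++
[i=1,j=2] 8<14 → i++
[i=2,j=2] 14==14 emit → i++,j++
[i=3,j=3] 19>17 → j++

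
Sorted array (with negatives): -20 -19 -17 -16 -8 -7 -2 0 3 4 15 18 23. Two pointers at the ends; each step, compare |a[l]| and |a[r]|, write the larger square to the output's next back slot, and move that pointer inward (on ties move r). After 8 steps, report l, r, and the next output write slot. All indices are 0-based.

l=5, r=9, next write slot=4

l=0 r=12: |-20|<=|23| out[12]=529, r--
l=0 r=11: |-20|>|18| out[11]=400, l++
l=1 r=11: |-19|>|18| out[10]=361, l++
l=2 r=11: |-17|<=|18| out[9]=324, r--
l=2 r=10: |-17|>|15| out[8]=289, l++
l=3 r=10: |-16|>|15| out[7]=256, l++
l=4 r=10: |-8|<=|15| out[6]=225, r--
l=4 r=9: |-8|>|4| out[5]=64, l++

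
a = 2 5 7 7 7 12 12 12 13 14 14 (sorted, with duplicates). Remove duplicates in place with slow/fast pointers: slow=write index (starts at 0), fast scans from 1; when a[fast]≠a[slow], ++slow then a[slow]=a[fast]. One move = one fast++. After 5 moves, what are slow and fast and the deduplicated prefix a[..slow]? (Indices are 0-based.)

slow=3, fast=6, prefix=[2, 5, 7, 12]

slow=0 fast=1: a[fast]=5≠a[slow]=2 write a[1]=5, slow++,fast++
slow=1 fast=2: a[fast]=7≠a[slow]=5 write a[2]=7, slow++,fast++
slow=2 fast=3: a[fast]=7=a[slow] dup, fast++
slow=2 fast=4: a[fast]=7=a[slow] dup, fast++
slow=2 fast=5: a[fast]=12≠a[slow]=7 write a[3]=12, slow++,fast++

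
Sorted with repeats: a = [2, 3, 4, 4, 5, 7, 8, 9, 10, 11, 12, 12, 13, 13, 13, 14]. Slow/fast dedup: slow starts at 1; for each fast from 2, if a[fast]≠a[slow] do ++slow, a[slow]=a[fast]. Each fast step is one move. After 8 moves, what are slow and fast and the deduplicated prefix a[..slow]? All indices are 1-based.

slow=1 fast=2: a[fast]=3≠a[slow]=2 write a[2]=3, slow++,fast++
slow=2 fast=3: a[fast]=4≠a[slow]=3 write a[3]=4, slow++,fast++
slow=3 fast=4: a[fast]=4=a[slow] dup, fast++
slow=3 fast=5: a[fast]=5≠a[slow]=4 write a[4]=5, slow++,fast++
slow=4 fast=6: a[fast]=7≠a[slow]=5 write a[5]=7, slow++,fast++
slow=5 fast=7: a[fast]=8≠a[slow]=7 write a[6]=8, slow++,fast++
slow=6 fast=8: a[fast]=9≠a[slow]=8 write a[7]=9, slow++,fast++
slow=7 fast=9: a[fast]=10≠a[slow]=9 write a[8]=10, slow++,fast++

slow=8, fast=10, prefix=[2, 3, 4, 5, 7, 8, 9, 10]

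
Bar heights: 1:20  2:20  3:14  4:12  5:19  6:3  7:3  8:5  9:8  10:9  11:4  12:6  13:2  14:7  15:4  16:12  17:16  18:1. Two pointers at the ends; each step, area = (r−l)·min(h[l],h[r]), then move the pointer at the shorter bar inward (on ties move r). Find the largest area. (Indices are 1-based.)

[1,18] min(20,1)*17=17 best=17 * → r--
[1,17] min(20,16)*16=256 best=256 * → r--
[1,16] min(20,12)*15=180 best=256 → r--
[1,15] min(20,4)*14=56 best=256 → r--
[1,14] min(20,7)*13=91 best=256 → r--
[1,13] min(20,2)*12=24 best=256 → r--
[1,12] min(20,6)*11=66 best=256 → r--
[1,11] min(20,4)*10=40 best=256 → r--
[1,10] min(20,9)*9=81 best=256 → r--
[1,9] min(20,8)*8=64 best=256 → r--
[1,8] min(20,5)*7=35 best=256 → r--
[1,7] min(20,3)*6=18 best=256 → r--
[1,6] min(20,3)*5=15 best=256 → r--
[1,5] min(20,19)*4=76 best=256 → r--
[1,4] min(20,12)*3=36 best=256 → r--
[1,3] min(20,14)*2=28 best=256 → r--
[1,2] min(20,20)*1=20 best=256 → r--

max area = 256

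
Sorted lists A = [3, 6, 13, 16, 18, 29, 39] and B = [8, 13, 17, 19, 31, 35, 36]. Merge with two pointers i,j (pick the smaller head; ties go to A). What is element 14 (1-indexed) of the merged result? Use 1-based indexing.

i=1 j=1: A[i]=3<=B[j]=8 take 3, i++
i=2 j=1: A[i]=6<=B[j]=8 take 6, i++
i=3 j=1: A[i]=13>B[j]=8 take 8, j++
i=3 j=2: A[i]=13<=B[j]=13 take 13, i++
i=4 j=2: A[i]=16>B[j]=13 take 13, j++
i=4 j=3: A[i]=16<=B[j]=17 take 16, i++
i=5 j=3: A[i]=18>B[j]=17 take 17, j++
i=5 j=4: A[i]=18<=B[j]=19 take 18, i++
i=6 j=4: A[i]=29>B[j]=19 take 19, j++
i=6 j=5: A[i]=29<=B[j]=31 take 29, i++
i=7 j=5: A[i]=39>B[j]=31 take 31, j++
i=7 j=6: A[i]=39>B[j]=35 take 35, j++
i=7 j=7: A[i]=39>B[j]=36 take 36, j++
i=7 j=8: B done, take A[i]=39, i++

merged[14] = 39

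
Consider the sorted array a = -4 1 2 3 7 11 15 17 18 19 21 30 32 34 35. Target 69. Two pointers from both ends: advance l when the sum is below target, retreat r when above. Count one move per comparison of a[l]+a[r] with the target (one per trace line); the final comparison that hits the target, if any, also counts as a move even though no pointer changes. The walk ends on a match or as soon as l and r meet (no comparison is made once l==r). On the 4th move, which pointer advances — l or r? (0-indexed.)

l=0 r=14: -4+35=31 <69, l++
l=1 r=14: 1+35=36 <69, l++
l=2 r=14: 2+35=37 <69, l++
l=3 r=14: 3+35=38 <69, l++

l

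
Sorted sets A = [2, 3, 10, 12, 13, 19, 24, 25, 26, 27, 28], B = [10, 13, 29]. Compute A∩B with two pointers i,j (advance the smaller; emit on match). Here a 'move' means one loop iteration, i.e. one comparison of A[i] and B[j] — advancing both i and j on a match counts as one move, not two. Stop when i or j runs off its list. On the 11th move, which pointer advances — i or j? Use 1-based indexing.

[i=1,j=1] 2<10 → i++
[i=2,j=1] 3<10 → i++
[i=3,j=1] 10==10 emit → i++,j++
[i=4,j=2] 12<13 → i++
[i=5,j=2] 13==13 emit → i++,j++
[i=6,j=3] 19<29 → i++
[i=7,j=3] 24<29 → i++
[i=8,j=3] 25<29 → i++
[i=9,j=3] 26<29 → i++
[i=10,j=3] 27<29 → i++
[i=11,j=3] 28<29 → i++

i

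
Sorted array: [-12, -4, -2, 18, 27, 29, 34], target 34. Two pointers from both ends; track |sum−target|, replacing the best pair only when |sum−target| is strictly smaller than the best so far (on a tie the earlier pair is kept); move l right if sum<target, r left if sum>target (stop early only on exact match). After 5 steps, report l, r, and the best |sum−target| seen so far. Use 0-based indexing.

l=0 r=6: -12+34=22 d=12 *, l++
l=1 r=6: -4+34=30 d=4 *, l++
l=2 r=6: -2+34=32 d=2 *, l++
l=3 r=6: 18+34=52 d=18, r--
l=3 r=5: 18+29=47 d=13, r--

l=3, r=4, best |Δ|=2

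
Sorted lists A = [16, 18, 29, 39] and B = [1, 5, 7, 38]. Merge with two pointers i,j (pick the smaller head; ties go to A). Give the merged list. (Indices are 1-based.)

[1, 5, 7, 16, 18, 29, 38, 39]

[i=1,j=1] A[i]=16>B[j]=1 take 1 → j++
[i=1,j=2] A[i]=16>B[j]=5 take 5 → j++
[i=1,j=3] A[i]=16>B[j]=7 take 7 → j++
[i=1,j=4] A[i]=16<=B[j]=38 take 16 → i++
[i=2,j=4] A[i]=18<=B[j]=38 take 18 → i++
[i=3,j=4] A[i]=29<=B[j]=38 take 29 → i++
[i=4,j=4] A[i]=39>B[j]=38 take 38 → j++
[i=4,j=5] B done, take A[i]=39 → i++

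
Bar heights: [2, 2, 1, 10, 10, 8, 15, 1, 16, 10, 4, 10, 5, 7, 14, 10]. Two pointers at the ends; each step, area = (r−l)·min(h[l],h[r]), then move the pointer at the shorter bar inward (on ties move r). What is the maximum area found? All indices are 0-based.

max area = 120

l=0 r=15: min(2,10)*15=30 best=30 *, l++
l=1 r=15: min(2,10)*14=28 best=30, l++
l=2 r=15: min(1,10)*13=13 best=30, l++
l=3 r=15: min(10,10)*12=120 best=120 *, r--
l=3 r=14: min(10,14)*11=110 best=120, l++
l=4 r=14: min(10,14)*10=100 best=120, l++
l=5 r=14: min(8,14)*9=72 best=120, l++
l=6 r=14: min(15,14)*8=112 best=120, r--
l=6 r=13: min(15,7)*7=49 best=120, r--
l=6 r=12: min(15,5)*6=30 best=120, r--
l=6 r=11: min(15,10)*5=50 best=120, r--
l=6 r=10: min(15,4)*4=16 best=120, r--
l=6 r=9: min(15,10)*3=30 best=120, r--
l=6 r=8: min(15,16)*2=30 best=120, l++
l=7 r=8: min(1,16)*1=1 best=120, l++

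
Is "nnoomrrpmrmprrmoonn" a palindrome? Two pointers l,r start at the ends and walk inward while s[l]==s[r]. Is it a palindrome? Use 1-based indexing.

l=1 r=19: 'n'=='n', l++,r--
l=2 r=18: 'n'=='n', l++,r--
l=3 r=17: 'o'=='o', l++,r--
l=4 r=16: 'o'=='o', l++,r--
l=5 r=15: 'm'=='m', l++,r--
l=6 r=14: 'r'=='r', l++,r--
l=7 r=13: 'r'=='r', l++,r--
l=8 r=12: 'p'=='p', l++,r--
l=9 r=11: 'm'=='m', l++,r--

palindrome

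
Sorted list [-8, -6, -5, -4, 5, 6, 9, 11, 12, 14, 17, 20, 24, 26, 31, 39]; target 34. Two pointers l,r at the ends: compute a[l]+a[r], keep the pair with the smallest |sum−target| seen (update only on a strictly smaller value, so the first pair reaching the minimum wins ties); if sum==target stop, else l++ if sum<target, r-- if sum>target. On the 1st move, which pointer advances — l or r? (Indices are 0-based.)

l=0 r=15: -8+39=31 d=3 *, l++

l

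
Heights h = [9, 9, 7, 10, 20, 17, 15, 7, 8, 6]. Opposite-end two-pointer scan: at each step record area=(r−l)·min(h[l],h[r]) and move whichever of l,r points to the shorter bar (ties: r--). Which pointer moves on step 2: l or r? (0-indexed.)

r

[0,9] min(9,6)*9=54 best=54 * → r--
[0,8] min(9,8)*8=64 best=64 * → r--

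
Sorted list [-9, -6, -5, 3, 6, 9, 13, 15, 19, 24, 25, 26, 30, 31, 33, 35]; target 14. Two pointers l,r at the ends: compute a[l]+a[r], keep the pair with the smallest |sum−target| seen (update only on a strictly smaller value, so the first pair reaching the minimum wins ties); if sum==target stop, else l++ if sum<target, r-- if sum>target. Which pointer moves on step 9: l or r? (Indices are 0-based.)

[0,15] -9+35=26 d=12 * → r--
[0,14] -9+33=24 d=10 * → r--
[0,13] -9+31=22 d=8 * → r--
[0,12] -9+30=21 d=7 * → r--
[0,11] -9+26=17 d=3 * → r--
[0,10] -9+25=16 d=2 * → r--
[0,9] -9+24=15 d=1 * → r--
[0,8] -9+19=10 d=4 → l++
[1,8] -6+19=13 d=1 → l++

l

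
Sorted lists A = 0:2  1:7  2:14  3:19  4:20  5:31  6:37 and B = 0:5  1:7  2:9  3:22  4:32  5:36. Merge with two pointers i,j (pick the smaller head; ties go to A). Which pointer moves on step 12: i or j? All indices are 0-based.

j

[i=0,j=0] A[i]=2<=B[j]=5 take 2 → i++
[i=1,j=0] A[i]=7>B[j]=5 take 5 → j++
[i=1,j=1] A[i]=7<=B[j]=7 take 7 → i++
[i=2,j=1] A[i]=14>B[j]=7 take 7 → j++
[i=2,j=2] A[i]=14>B[j]=9 take 9 → j++
[i=2,j=3] A[i]=14<=B[j]=22 take 14 → i++
[i=3,j=3] A[i]=19<=B[j]=22 take 19 → i++
[i=4,j=3] A[i]=20<=B[j]=22 take 20 → i++
[i=5,j=3] A[i]=31>B[j]=22 take 22 → j++
[i=5,j=4] A[i]=31<=B[j]=32 take 31 → i++
[i=6,j=4] A[i]=37>B[j]=32 take 32 → j++
[i=6,j=5] A[i]=37>B[j]=36 take 36 → j++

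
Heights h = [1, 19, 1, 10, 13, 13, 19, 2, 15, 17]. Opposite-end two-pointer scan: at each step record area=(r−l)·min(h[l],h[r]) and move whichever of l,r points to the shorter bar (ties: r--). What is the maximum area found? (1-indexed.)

l=1 r=10: min(1,17)*9=9 best=9 *, l++
l=2 r=10: min(19,17)*8=136 best=136 *, r--
l=2 r=9: min(19,15)*7=105 best=136, r--
l=2 r=8: min(19,2)*6=12 best=136, r--
l=2 r=7: min(19,19)*5=95 best=136, r--
l=2 r=6: min(19,13)*4=52 best=136, r--
l=2 r=5: min(19,13)*3=39 best=136, r--
l=2 r=4: min(19,10)*2=20 best=136, r--
l=2 r=3: min(19,1)*1=1 best=136, r--

max area = 136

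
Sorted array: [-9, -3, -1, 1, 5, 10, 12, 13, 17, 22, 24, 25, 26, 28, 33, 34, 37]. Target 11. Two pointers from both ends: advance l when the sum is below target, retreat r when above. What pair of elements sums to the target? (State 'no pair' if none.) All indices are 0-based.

(-1, 12)

[0,16] -9+37=28 >11 → r--
[0,15] -9+34=25 >11 → r--
[0,14] -9+33=24 >11 → r--
[0,13] -9+28=19 >11 → r--
[0,12] -9+26=17 >11 → r--
[0,11] -9+25=16 >11 → r--
[0,10] -9+24=15 >11 → r--
[0,9] -9+22=13 >11 → r--
[0,8] -9+17=8 <11 → l++
[1,8] -3+17=14 >11 → r--
[1,7] -3+13=10 <11 → l++
[2,7] -1+13=12 >11 → r--
[2,6] -1+12=11 → found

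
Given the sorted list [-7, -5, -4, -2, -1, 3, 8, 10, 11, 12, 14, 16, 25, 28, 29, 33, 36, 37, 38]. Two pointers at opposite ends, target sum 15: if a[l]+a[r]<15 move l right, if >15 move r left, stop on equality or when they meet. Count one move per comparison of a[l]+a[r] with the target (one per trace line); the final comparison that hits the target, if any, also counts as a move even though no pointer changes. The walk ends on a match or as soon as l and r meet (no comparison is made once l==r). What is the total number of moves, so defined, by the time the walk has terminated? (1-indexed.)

12 moves

[1,19] -7+38=31 >15 → r--
[1,18] -7+37=30 >15 → r--
[1,17] -7+36=29 >15 → r--
[1,16] -7+33=26 >15 → r--
[1,15] -7+29=22 >15 → r--
[1,14] -7+28=21 >15 → r--
[1,13] -7+25=18 >15 → r--
[1,12] -7+16=9 <15 → l++
[2,12] -5+16=11 <15 → l++
[3,12] -4+16=12 <15 → l++
[4,12] -2+16=14 <15 → l++
[5,12] -1+16=15 → found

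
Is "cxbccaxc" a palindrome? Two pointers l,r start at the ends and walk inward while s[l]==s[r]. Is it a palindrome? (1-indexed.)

not a palindrome (mismatch at 3,6)

[1,8] 'c'=='c' → l++,r--
[2,7] 'x'=='x' → l++,r--
[3,6] 'b'!='a' → stop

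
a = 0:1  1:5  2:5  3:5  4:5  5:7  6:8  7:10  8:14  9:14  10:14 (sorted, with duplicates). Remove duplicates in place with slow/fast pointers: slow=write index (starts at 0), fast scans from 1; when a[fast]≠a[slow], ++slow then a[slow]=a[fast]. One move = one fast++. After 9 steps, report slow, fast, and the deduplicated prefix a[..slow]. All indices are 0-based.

(s=0,f=1) a[fast]=5≠a[slow]=1 write a[1]=5 → slow++,fast++
(s=1,f=2) a[fast]=5=a[slow] dup → fast++
(s=1,f=3) a[fast]=5=a[slow] dup → fast++
(s=1,f=4) a[fast]=5=a[slow] dup → fast++
(s=1,f=5) a[fast]=7≠a[slow]=5 write a[2]=7 → slow++,fast++
(s=2,f=6) a[fast]=8≠a[slow]=7 write a[3]=8 → slow++,fast++
(s=3,f=7) a[fast]=10≠a[slow]=8 write a[4]=10 → slow++,fast++
(s=4,f=8) a[fast]=14≠a[slow]=10 write a[5]=14 → slow++,fast++
(s=5,f=9) a[fast]=14=a[slow] dup → fast++

slow=5, fast=10, prefix=[1, 5, 7, 8, 10, 14]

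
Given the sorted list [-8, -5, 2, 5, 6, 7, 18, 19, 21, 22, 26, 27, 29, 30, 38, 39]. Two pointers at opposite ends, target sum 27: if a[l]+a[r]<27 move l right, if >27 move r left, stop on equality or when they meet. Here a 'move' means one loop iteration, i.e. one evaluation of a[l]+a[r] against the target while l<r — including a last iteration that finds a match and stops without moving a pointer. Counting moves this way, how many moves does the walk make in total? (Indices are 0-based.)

l=0 r=15: -8+39=31 >27, r--
l=0 r=14: -8+38=30 >27, r--
l=0 r=13: -8+30=22 <27, l++
l=1 r=13: -5+30=25 <27, l++
l=2 r=13: 2+30=32 >27, r--
l=2 r=12: 2+29=31 >27, r--
l=2 r=11: 2+27=29 >27, r--
l=2 r=10: 2+26=28 >27, r--
l=2 r=9: 2+22=24 <27, l++
l=3 r=9: 5+22=27, found

10 moves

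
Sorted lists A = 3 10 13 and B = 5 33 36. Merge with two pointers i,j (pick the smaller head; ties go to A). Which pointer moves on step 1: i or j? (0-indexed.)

[i=0,j=0] A[i]=3<=B[j]=5 take 3 → i++

i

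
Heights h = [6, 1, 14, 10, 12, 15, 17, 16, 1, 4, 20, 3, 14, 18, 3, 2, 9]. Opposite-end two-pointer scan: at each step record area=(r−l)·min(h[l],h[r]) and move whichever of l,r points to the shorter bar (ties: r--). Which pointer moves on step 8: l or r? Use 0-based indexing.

l=0 r=16: min(6,9)*16=96 best=96 *, l++
l=1 r=16: min(1,9)*15=15 best=96, l++
l=2 r=16: min(14,9)*14=126 best=126 *, r--
l=2 r=15: min(14,2)*13=26 best=126, r--
l=2 r=14: min(14,3)*12=36 best=126, r--
l=2 r=13: min(14,18)*11=154 best=154 *, l++
l=3 r=13: min(10,18)*10=100 best=154, l++
l=4 r=13: min(12,18)*9=108 best=154, l++

l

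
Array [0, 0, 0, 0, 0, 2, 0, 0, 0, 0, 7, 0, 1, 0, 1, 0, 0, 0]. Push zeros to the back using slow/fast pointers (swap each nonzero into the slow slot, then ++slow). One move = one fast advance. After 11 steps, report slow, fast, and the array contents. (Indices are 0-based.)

slow=2, fast=11, a=[2, 7, 0, 0, 0, 0, 0, 0, 0, 0, 0, 0, 1, 0, 1, 0, 0, 0]

(s=0,f=0) a[fast]=0 → fast++
(s=0,f=1) a[fast]=0 → fast++
(s=0,f=2) a[fast]=0 → fast++
(s=0,f=3) a[fast]=0 → fast++
(s=0,f=4) a[fast]=0 → fast++
(s=0,f=5) a[fast]=2≠0 swap→a[0]=2 → slow++,fast++
(s=1,f=6) a[fast]=0 → fast++
(s=1,f=7) a[fast]=0 → fast++
(s=1,f=8) a[fast]=0 → fast++
(s=1,f=9) a[fast]=0 → fast++
(s=1,f=10) a[fast]=7≠0 swap→a[1]=7 → slow++,fast++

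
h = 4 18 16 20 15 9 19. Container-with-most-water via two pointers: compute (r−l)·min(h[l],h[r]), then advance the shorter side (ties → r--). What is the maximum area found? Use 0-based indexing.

l=0 r=6: min(4,19)*6=24 best=24 *, l++
l=1 r=6: min(18,19)*5=90 best=90 *, l++
l=2 r=6: min(16,19)*4=64 best=90, l++
l=3 r=6: min(20,19)*3=57 best=90, r--
l=3 r=5: min(20,9)*2=18 best=90, r--
l=3 r=4: min(20,15)*1=15 best=90, r--

max area = 90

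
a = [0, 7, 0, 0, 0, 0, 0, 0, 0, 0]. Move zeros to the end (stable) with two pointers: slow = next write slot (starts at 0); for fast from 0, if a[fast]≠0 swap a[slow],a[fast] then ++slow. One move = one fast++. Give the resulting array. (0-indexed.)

[7, 0, 0, 0, 0, 0, 0, 0, 0, 0]

(s=0,f=0) a[fast]=0 → fast++
(s=0,f=1) a[fast]=7≠0 swap→a[0]=7 → slow++,fast++
(s=1,f=2) a[fast]=0 → fast++
(s=1,f=3) a[fast]=0 → fast++
(s=1,f=4) a[fast]=0 → fast++
(s=1,f=5) a[fast]=0 → fast++
(s=1,f=6) a[fast]=0 → fast++
(s=1,f=7) a[fast]=0 → fast++
(s=1,f=8) a[fast]=0 → fast++
(s=1,f=9) a[fast]=0 → fast++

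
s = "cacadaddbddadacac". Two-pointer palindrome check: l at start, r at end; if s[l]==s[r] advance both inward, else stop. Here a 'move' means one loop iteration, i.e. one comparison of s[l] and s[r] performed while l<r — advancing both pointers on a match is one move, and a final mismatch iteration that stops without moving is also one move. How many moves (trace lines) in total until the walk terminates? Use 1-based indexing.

8 moves

[1,17] 'c'=='c' → l++,r--
[2,16] 'a'=='a' → l++,r--
[3,15] 'c'=='c' → l++,r--
[4,14] 'a'=='a' → l++,r--
[5,13] 'd'=='d' → l++,r--
[6,12] 'a'=='a' → l++,r--
[7,11] 'd'=='d' → l++,r--
[8,10] 'd'=='d' → l++,r--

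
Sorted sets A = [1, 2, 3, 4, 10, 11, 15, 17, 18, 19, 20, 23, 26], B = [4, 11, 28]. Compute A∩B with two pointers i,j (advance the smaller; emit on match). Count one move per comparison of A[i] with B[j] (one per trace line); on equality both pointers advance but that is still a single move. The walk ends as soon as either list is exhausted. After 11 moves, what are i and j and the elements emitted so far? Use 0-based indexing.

i=11, j=2, emitted=[4, 11]

i=0 j=0: 1<4, i++
i=1 j=0: 2<4, i++
i=2 j=0: 3<4, i++
i=3 j=0: 4==4 emit, i++,j++
i=4 j=1: 10<11, i++
i=5 j=1: 11==11 emit, i++,j++
i=6 j=2: 15<28, i++
i=7 j=2: 17<28, i++
i=8 j=2: 18<28, i++
i=9 j=2: 19<28, i++
i=10 j=2: 20<28, i++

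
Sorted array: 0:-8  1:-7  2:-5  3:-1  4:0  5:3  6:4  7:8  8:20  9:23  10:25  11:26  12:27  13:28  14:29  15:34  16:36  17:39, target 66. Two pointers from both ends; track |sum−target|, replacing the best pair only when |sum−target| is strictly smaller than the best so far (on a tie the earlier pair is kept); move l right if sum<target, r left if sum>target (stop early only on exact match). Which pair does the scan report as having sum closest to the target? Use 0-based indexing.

pair (27, 39) with sum 66 (|Δ|=0)

[0,17] -8+39=31 d=35 * → l++
[1,17] -7+39=32 d=34 * → l++
[2,17] -5+39=34 d=32 * → l++
[3,17] -1+39=38 d=28 * → l++
[4,17] 0+39=39 d=27 * → l++
[5,17] 3+39=42 d=24 * → l++
[6,17] 4+39=43 d=23 * → l++
[7,17] 8+39=47 d=19 * → l++
[8,17] 20+39=59 d=7 * → l++
[9,17] 23+39=62 d=4 * → l++
[10,17] 25+39=64 d=2 * → l++
[11,17] 26+39=65 d=1 * → l++
[12,17] 27+39=66 d=0 * → stop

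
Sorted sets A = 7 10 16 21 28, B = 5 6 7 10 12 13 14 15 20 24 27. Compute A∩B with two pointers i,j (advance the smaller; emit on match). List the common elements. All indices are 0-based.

intersection = [7, 10]

i=0 j=0: 7>5, j++
i=0 j=1: 7>6, j++
i=0 j=2: 7==7 emit, i++,j++
i=1 j=3: 10==10 emit, i++,j++
i=2 j=4: 16>12, j++
i=2 j=5: 16>13, j++
i=2 j=6: 16>14, j++
i=2 j=7: 16>15, j++
i=2 j=8: 16<20, i++
i=3 j=8: 21>20, j++
i=3 j=9: 21<24, i++
i=4 j=9: 28>24, j++
i=4 j=10: 28>27, j++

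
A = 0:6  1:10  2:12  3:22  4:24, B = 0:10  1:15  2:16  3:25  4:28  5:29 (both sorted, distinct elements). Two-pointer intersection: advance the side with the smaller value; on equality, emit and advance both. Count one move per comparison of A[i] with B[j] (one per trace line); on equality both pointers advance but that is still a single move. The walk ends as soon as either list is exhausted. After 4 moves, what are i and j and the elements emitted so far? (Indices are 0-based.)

i=3, j=2, emitted=[10]

i=0 j=0: 6<10, i++
i=1 j=0: 10==10 emit, i++,j++
i=2 j=1: 12<15, i++
i=3 j=1: 22>15, j++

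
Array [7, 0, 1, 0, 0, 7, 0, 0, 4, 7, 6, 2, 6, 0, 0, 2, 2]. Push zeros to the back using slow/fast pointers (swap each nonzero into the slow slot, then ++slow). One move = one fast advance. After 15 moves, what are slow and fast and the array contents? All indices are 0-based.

slow=8, fast=15, a=[7, 1, 7, 4, 7, 6, 2, 6, 0, 0, 0, 0, 0, 0, 0, 2, 2]

(s=0,f=0) a[fast]=7≠0 swap→a[0]=7 → slow++,fast++
(s=1,f=1) a[fast]=0 → fast++
(s=1,f=2) a[fast]=1≠0 swap→a[1]=1 → slow++,fast++
(s=2,f=3) a[fast]=0 → fast++
(s=2,f=4) a[fast]=0 → fast++
(s=2,f=5) a[fast]=7≠0 swap→a[2]=7 → slow++,fast++
(s=3,f=6) a[fast]=0 → fast++
(s=3,f=7) a[fast]=0 → fast++
(s=3,f=8) a[fast]=4≠0 swap→a[3]=4 → slow++,fast++
(s=4,f=9) a[fast]=7≠0 swap→a[4]=7 → slow++,fast++
(s=5,f=10) a[fast]=6≠0 swap→a[5]=6 → slow++,fast++
(s=6,f=11) a[fast]=2≠0 swap→a[6]=2 → slow++,fast++
(s=7,f=12) a[fast]=6≠0 swap→a[7]=6 → slow++,fast++
(s=8,f=13) a[fast]=0 → fast++
(s=8,f=14) a[fast]=0 → fast++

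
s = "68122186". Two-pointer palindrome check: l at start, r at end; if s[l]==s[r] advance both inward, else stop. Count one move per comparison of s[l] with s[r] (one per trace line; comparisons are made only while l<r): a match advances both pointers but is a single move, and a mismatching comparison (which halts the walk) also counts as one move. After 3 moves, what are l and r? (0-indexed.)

l=0 r=7: '6'=='6', l++,r--
l=1 r=6: '8'=='8', l++,r--
l=2 r=5: '1'=='1', l++,r--

l=3, r=4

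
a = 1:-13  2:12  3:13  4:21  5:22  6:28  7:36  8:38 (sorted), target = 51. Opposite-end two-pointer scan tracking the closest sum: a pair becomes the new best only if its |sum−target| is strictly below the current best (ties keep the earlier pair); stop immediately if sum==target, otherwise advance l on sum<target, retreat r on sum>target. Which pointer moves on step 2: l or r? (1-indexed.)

[1,8] -13+38=25 d=26 * → l++
[2,8] 12+38=50 d=1 * → l++

l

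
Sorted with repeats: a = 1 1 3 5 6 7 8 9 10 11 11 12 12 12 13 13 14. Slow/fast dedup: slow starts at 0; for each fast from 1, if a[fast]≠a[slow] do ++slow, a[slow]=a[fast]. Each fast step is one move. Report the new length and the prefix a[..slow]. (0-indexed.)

length 12; prefix = [1, 3, 5, 6, 7, 8, 9, 10, 11, 12, 13, 14]

slow=0 fast=1: a[fast]=1=a[slow] dup, fast++
slow=0 fast=2: a[fast]=3≠a[slow]=1 write a[1]=3, slow++,fast++
slow=1 fast=3: a[fast]=5≠a[slow]=3 write a[2]=5, slow++,fast++
slow=2 fast=4: a[fast]=6≠a[slow]=5 write a[3]=6, slow++,fast++
slow=3 fast=5: a[fast]=7≠a[slow]=6 write a[4]=7, slow++,fast++
slow=4 fast=6: a[fast]=8≠a[slow]=7 write a[5]=8, slow++,fast++
slow=5 fast=7: a[fast]=9≠a[slow]=8 write a[6]=9, slow++,fast++
slow=6 fast=8: a[fast]=10≠a[slow]=9 write a[7]=10, slow++,fast++
slow=7 fast=9: a[fast]=11≠a[slow]=10 write a[8]=11, slow++,fast++
slow=8 fast=10: a[fast]=11=a[slow] dup, fast++
slow=8 fast=11: a[fast]=12≠a[slow]=11 write a[9]=12, slow++,fast++
slow=9 fast=12: a[fast]=12=a[slow] dup, fast++
slow=9 fast=13: a[fast]=12=a[slow] dup, fast++
slow=9 fast=14: a[fast]=13≠a[slow]=12 write a[10]=13, slow++,fast++
slow=10 fast=15: a[fast]=13=a[slow] dup, fast++
slow=10 fast=16: a[fast]=14≠a[slow]=13 write a[11]=14, slow++,fast++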